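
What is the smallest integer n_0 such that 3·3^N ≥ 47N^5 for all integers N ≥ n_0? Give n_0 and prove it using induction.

n_0 = 15

At N = 14: 14348907 < 25277728, so the inequality fails and n_0 ≥ 15. We prove 3·3^N ≥ 47N^5 for all N ≥ 15.
When N = 15: 3·3^N = 43046721 and 47N^5 = 35690625, so 43046721 ≥ 35690625.
Suppose the result is true for N = k, so 3·3^k ≥ 47k^5.
Then 3·3^(k + 1) = 3·(3·3^k) ≥ 3·(47k^5).
Also, for k ≥ 15 we have 3·(47k^5) ≥ 47(k+1)^5, since 3 ≥ (1 + 1/k)^5 for all k ≥ 15.
Combining, 3·3^(k + 1) ≥ 47(k+1)^5.
Hence, by induction on N, the claim holds for every N ≥ 15.
Hence the smallest such n_0 is 15.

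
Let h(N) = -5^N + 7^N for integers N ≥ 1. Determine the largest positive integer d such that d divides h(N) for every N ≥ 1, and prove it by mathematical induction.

d = 2

Computing the first values: h(1) = 2 and h(2) = 24; gcd(2, 24) = 2, so d ≤ 2.
We prove 2 | -5^N + 7^N for all N ≥ 1 by induction on N.
Base step (N = 1): h(1) = 2 = 2·(1), so 2 | h(1).
For the inductive step, assume it holds for an arbitrary i ≥ 1, i.e. 2 | h(i). Then
7^{i+1} − 5^{i+1} = 7·7^i − 5·5^i = 7·(7^i − 5^i) + (2)·5^i. The first term is divisible by 2 by the inductive hypothesis, and the second term (2)·5^i is divisible by 2 since 2 | 2. Hence 2 | h(i+1).
This completes the induction.
Therefore the largest such d is 2.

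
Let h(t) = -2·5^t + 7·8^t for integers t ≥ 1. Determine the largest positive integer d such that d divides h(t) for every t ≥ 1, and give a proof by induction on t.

d = 2

Computing the first values: h(1) = 46 and h(2) = 398; gcd(46, 398) = 2, so d ≤ 2.
We prove 2 | -2·5^t + 7·8^t for all t ≥ 1 by induction on t.
When t = 1: h(1) = 46 = 2·(23), so 2 | h(1).
For the inductive step, assume it holds for an arbitrary i ≥ 1, i.e. 2 | h(i). Then
h(i+1) − 8·h(i) = (-2·5^(i+1) + 7·8^(i+1)) − 8·(-2·5^i + 7·8^i) = (-2)·5^i·(5 − 8) = (6)·5^i. Since 2 | h(i) by the inductive hypothesis, 2 | 8·h(i); and 2 | 6 since 6 = 2·3. Therefore 2 | h(i+1).
This completes the induction.
Therefore the largest such d is 2.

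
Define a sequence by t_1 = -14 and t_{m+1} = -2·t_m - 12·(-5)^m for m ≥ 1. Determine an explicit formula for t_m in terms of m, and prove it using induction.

t_m = -3(-2)^m + 4(-5)^m

Computing the first terms: t_1 = -14, t_2 = 88, t_3 = -476. This suggests t_m = -3(-2)^m + 4(-5)^m.
For the base case m = 1: the formula gives -14 = -14 = t_1.
For the inductive step, assume it holds for an arbitrary p ≥ 1, so t_p = -3(-2)^p + 4(-5)^p.
Then t_{p+1} = -2·t_p - 12·(-5)^p = -2·(-3(-2)^p + 4(-5)^p) - 12·(-5)^p = -3(-2)^(p + 1) + 4(-5)^(p + 1),
which is the claimed formula at m = p+1.
This completes the induction.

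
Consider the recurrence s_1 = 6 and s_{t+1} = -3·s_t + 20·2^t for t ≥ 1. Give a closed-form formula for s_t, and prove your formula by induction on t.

s_t = -2(-3)^(t - 1) + 2^(t + 2)

Computing the first terms: s_1 = 6, s_2 = 22, s_3 = 14. This suggests s_t = -2(-3)^(t - 1) + 2^(t + 2).
Base step (t = 1): the formula gives 6 = 6 = s_1.
For the inductive step, assume it holds for an arbitrary j ≥ 1, so s_j = -2(-3)^(j - 1) + 2^(j + 2).
Then s_{j+1} = -3·s_j + 20·2^j = -3·(-2(-3)^(j - 1) + 2^(j + 2)) + 20·2^j = -2(-3)^j + 2^(j + 3) = -2(-3)^((j+1) - 1) + 2^((j+1) + 2),
which is the claimed formula at t = j+1.
Hence, by induction on t, the claim holds for every t ≥ 1.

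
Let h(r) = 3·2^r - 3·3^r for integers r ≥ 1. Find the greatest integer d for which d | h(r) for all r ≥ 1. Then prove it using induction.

d = 3

Computing the first values: h(1) = -3 and h(2) = -15; gcd(-3, -15) = 3, so d ≤ 3.
We prove 3 | 3·2^r - 3·3^r for all r ≥ 1 by induction on r.
Base case (r = 1): h(1) = -3 = 3·(-1), so 3 | h(1).
Inductive step: suppose the statement holds for some m ≥ 1, i.e. 3 | h(m). Then
h(m+1) − 3·h(m) = (3·2^(m+1) - 3·3^(m+1)) − 3·(3·2^m - 3·3^m) = (3)·2^m·(2 − 3) = (-3)·2^m. Since 3 | h(m) by the inductive hypothesis, 3 | 3·h(m); and 3 | -3 since -3 = 3·-1. Therefore 3 | h(m+1).
Hence, by induction on r, the claim holds for every r ≥ 1.
Therefore the largest such d is 3.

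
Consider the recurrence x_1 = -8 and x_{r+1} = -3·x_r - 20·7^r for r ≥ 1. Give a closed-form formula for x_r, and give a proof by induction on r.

Computing the first terms: x_1 = -8, x_2 = -116, x_3 = -632. This suggests x_r = -2(-3)^r - 2·7^r.
When r = 1: the formula gives -8 = -8 = x_1.
Inductive step: suppose the statement holds for some j ≥ 1, so x_j = -2(-3)^j - 2·7^j.
Then x_{j+1} = -3·x_j - 20·7^j = -3·(-2(-3)^j - 2·7^j) - 20·7^j = -2(-3)^(j + 1) - 2·7^(j + 1),
which is the claimed formula at r = j+1.
This completes the induction.

x_r = -2(-3)^r - 2·7^r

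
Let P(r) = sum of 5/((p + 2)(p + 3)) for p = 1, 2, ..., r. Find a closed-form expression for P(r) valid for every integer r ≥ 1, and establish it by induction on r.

P(r) = 5r/(3(r + 3))

We claim P(r) = 5r/(3(r + 3)) for all r ≥ 1.
Base case (r = 1): P(1) = 5/12, and the closed form gives 5/12. They agree.
For the inductive step, assume it holds for an arbitrary p ≥ 1, so P(p) = 5p/(3(p + 3)).
Then P(p+1) = P(p) + (5/((p + 3)(p + 4))) = (5p/(3(p + 3))) + (5/((p + 3)(p + 4))).
Simplifying, P(p+1) = 5(p + 1)/(3(p + 4)) = 5(p+1)/(3((p+1) + 3)),
which is the closed form with r = p+1.
By induction, the statement is established for all r ≥ 1.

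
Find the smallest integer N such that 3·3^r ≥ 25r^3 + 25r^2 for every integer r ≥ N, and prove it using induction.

N = 8

At r = 7: 6561 < 9800, so the inequality fails and N ≥ 8. We prove 3·3^r ≥ 25r^3 + 25r^2 for all r ≥ 8.
Base step (r = 8): 3·3^r = 19683 and 25r^3 + 25r^2 = 14400, so 19683 ≥ 14400.
Inductive step: assume the claim holds for r = i, so 3·3^i ≥ 25i^3 + 25i^2.
Then 3·3^(i + 1) = 3·(3·3^i) ≥ 3·(25i^3 + 25i^2).
Also, for i ≥ 8 we have 3·(25i^3 + 25i^2) ≥ 25(i+1)^3 + 25(i+1)^2, since 3·(25i^3 + 25i^2) − (25(i+1)^3 + 25(i+1)^2) = 50i^3 - 25i^2 - 125i - 50, which is nonnegative for all i ≥ 8.
Combining, 3·3^(i + 1) ≥ 25(i+1)^3 + 25(i+1)^2.
Hence, by induction on r, the claim holds for every r ≥ 8.
Hence the smallest such N is 8.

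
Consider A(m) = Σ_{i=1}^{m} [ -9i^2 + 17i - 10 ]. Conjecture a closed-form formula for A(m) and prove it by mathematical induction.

A(m) = -m(3m^2 - 4m + 3)

We claim A(m) = -m(3m^2 - 4m + 3) for all m ≥ 1.
Base case (m = 1): A(1) = -2, and the closed form gives -2. They agree.
Inductive step: suppose the statement holds for some i ≥ 1, so A(i) = i(-3i^2 + 4i - 3).
Then A(i+1) = A(i) + (-9i^2 - i - 2) = (i(-3i^2 + 4i - 3)) + (-9i^2 - i - 2).
Simplifying, A(i+1) = -(i + 1)(3i^2 + 2i + 2) = -(i+1)(3(i+1)^2 - 4(i+1) + 3),
which is the closed form with m = i+1.
By induction, the statement is established for all m ≥ 1.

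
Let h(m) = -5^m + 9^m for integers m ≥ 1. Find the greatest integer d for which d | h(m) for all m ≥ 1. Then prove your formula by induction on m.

d = 4

Computing the first values: h(1) = 4 and h(2) = 56; gcd(4, 56) = 4, so d ≤ 4.
We prove 4 | -5^m + 9^m for all m ≥ 1 by induction on m.
When m = 1: h(1) = 4 = 4·(1), so 4 | h(1).
For the inductive step, assume it holds for an arbitrary j ≥ 1, i.e. 4 | h(j). Then
9^{j+1} − 5^{j+1} = 9·9^j − 5·5^j = 9·(9^j − 5^j) + (4)·5^j. The first term is divisible by 4 by the inductive hypothesis, and the second term (4)·5^j is divisible by 4 since 4 | 4. Hence 4 | h(j+1).
By the principle of mathematical induction, the result holds for all m ≥ 1.
Therefore the largest such d is 4.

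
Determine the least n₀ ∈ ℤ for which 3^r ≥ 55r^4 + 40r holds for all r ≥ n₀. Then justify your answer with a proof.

At r = 12: 531441 < 1140960, so the inequality fails and n₀ ≥ 13. We prove 3^r ≥ 55r^4 + 40r for all r ≥ 13.
Base step (r = 13): 3^r = 1594323 and 55r^4 + 40r = 1571375, so 1594323 ≥ 1571375.
For the inductive step, assume it holds for an arbitrary m ≥ 13, so 3^m ≥ 55m^4 + 40m.
Then 3^(m + 1) = 3·(3^m) ≥ 3·(55m^4 + 40m).
Also, for m ≥ 13 we have 3·(55m^4 + 40m) ≥ 55(m+1)^4 + 40(m+1), since 3·(55m^4 + 40m) − (55(m+1)^4 + 40(m+1)) = 110m^4 - 220m^3 - 330m^2 - 140m - 95, which is nonnegative for all m ≥ 13.
Combining, 3^(m + 1) ≥ 55(m+1)^4 + 40(m+1).
By the principle of mathematical induction, the result holds for all r ≥ 13.
Hence the smallest such n₀ is 13.

n₀ = 13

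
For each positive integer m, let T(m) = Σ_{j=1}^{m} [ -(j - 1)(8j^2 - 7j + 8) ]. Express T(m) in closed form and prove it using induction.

T(m) = -m(m - 1)(2m^2 + m + 3)

We claim T(m) = -m(m - 1)(2m^2 + m + 3) for all m ≥ 1.
For the base case m = 1: T(1) = 0, and the closed form gives 0. They agree.
For the inductive step, assume it holds for an arbitrary j ≥ 1, so T(j) = j(-2j^3 + j^2 - 2j + 3).
Then T(j+1) = T(j) + (j(-8j^2 - 9j - 9)) = (j(-2j^3 + j^2 - 2j + 3)) + (j(-8j^2 - 9j - 9)).
Simplifying, T(j+1) = -j(j + 1)(2j^2 + 5j + 6) = -(j+1)((j+1) - 1)(2(j+1)^2 + (j+1) + 3),
which is the closed form with m = j+1.
By induction, the statement is established for all m ≥ 1.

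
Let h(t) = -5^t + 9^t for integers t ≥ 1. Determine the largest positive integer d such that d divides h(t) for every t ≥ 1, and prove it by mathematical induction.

d = 4

Computing the first values: h(1) = 4 and h(2) = 56; gcd(4, 56) = 4, so d ≤ 4.
We prove 4 | -5^t + 9^t for all t ≥ 1 by induction on t.
For the base case t = 1: h(1) = 4 = 4·(1), so 4 | h(1).
Inductive step: suppose the statement holds for some r ≥ 1, i.e. 4 | h(r). Then
9^{r+1} − 5^{r+1} = 9·9^r − 5·5^r = 9·(9^r − 5^r) + (4)·5^r. The first term is divisible by 4 by the inductive hypothesis, and the second term (4)·5^r is divisible by 4 since 4 | 4. Hence 4 | h(r+1).
Hence, by induction on t, the claim holds for every t ≥ 1.
Therefore the largest such d is 4.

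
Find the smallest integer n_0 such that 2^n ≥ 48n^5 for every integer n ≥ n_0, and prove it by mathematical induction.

At n = 30: 1073741824 < 1166400000, so the inequality fails and n_0 ≥ 31. We prove 2^n ≥ 48n^5 for all n ≥ 31.
When n = 31: 2^n = 2147483648 and 48n^5 = 1374199248, so 2147483648 ≥ 1374199248.
For the inductive step, assume it holds for an arbitrary j ≥ 31, so 2^j ≥ 48j^5.
Then 2^(j + 1) = 2·(2^j) ≥ 2·(48j^5).
Also, for j ≥ 31 we have 2·(48j^5) ≥ 48(j+1)^5, since 2 ≥ (1 + 1/j)^5 for all j ≥ 31.
Combining, 2^(j + 1) ≥ 48(j+1)^5.
By induction, the statement is established for all n ≥ 31.
Hence the smallest such n_0 is 31.

n_0 = 31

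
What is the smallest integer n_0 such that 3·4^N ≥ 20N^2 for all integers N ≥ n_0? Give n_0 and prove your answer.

n_0 = 3

At N = 2: 48 < 80, so the inequality fails and n_0 ≥ 3. We prove 3·4^N ≥ 20N^2 for all N ≥ 3.
Base step (N = 3): 3·4^N = 192 and 20N^2 = 180, so 192 ≥ 180.
For the inductive step, assume it holds for an arbitrary j ≥ 3, so 3·4^j ≥ 20j^2.
Then 3·4^(j + 1) = 4·(3·4^j) ≥ 4·(20j^2).
Also, for j ≥ 3 we have 4·(20j^2) ≥ 20(j+1)^2, since 4 ≥ (1 + 1/j)^2 for all j ≥ 3.
Combining, 3·4^(j + 1) ≥ 20(j+1)^2.
Hence, by induction on N, the claim holds for every N ≥ 3.
Hence the smallest such n_0 is 3.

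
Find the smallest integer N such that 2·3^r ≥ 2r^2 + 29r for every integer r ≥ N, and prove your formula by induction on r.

N = 4

At r = 3: 54 < 105, so the inequality fails and N ≥ 4. We prove 2·3^r ≥ 2r^2 + 29r for all r ≥ 4.
For the base case r = 4: 2·3^r = 162 and 2r^2 + 29r = 148, so 162 ≥ 148.
Inductive step: assume the claim holds for r = k, so 2·3^k ≥ 2k^2 + 29k.
Then 2·3^(k + 1) = 3·(2·3^k) ≥ 3·(2k^2 + 29k).
Also, for k ≥ 4 we have 3·(2k^2 + 29k) ≥ 2(k+1)^2 + 29(k+1), since 3·(2k^2 + 29k) − (2(k+1)^2 + 29(k+1)) = 4k^2 + 54k - 31, which is nonnegative for all k ≥ 4.
Combining, 2·3^(k + 1) ≥ 2(k+1)^2 + 29(k+1).
Hence, by induction on r, the claim holds for every r ≥ 4.
Hence the smallest such N is 4.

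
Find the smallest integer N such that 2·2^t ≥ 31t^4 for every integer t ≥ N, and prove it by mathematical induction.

At t = 21: 4194304 < 6028911, so the inequality fails and N ≥ 22. We prove 2·2^t ≥ 31t^4 for all t ≥ 22.
When t = 22: 2·2^t = 8388608 and 31t^4 = 7261936, so 8388608 ≥ 7261936.
Suppose the result is true for t = i, so 2·2^i ≥ 31i^4.
Then 2·2^(i + 1) = 2·(2·2^i) ≥ 2·(31i^4).
Also, for i ≥ 22 we have 2·(31i^4) ≥ 31(i+1)^4, since 2 ≥ (1 + 1/i)^4 for all i ≥ 22.
Combining, 2·2^(i + 1) ≥ 31(i+1)^4.
Hence, by induction on t, the claim holds for every t ≥ 22.
Hence the smallest such N is 22.

N = 22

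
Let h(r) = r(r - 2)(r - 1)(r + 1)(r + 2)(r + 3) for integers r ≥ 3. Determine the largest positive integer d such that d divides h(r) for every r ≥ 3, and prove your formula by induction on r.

Computing the first values: h(3) = 720 and h(4) = 5040; gcd(720, 5040) = 720, so d ≤ 720.
We prove 720 | r(r - 2)(r - 1)(r + 1)(r + 2)(r + 3) for all r ≥ 3 by induction on r.
Base step (r = 3): h(3) = 720 = 720·(1), so 720 | h(3).
Inductive step: suppose the statement holds for some j ≥ 3, i.e. 720 | h(j). Then
h(j+1) − h(j) = (j-1)·j·(j+1)·(j+2)·(j+3)·(j+4) − (j-2)·(j-1)·j·(j+1)·(j+2)·(j+3) = (j-1)·j·(j+1)·(j+2)·(j+3)·[(j+4) − (j-2)] = 6·(j-1)·j·(j+1)·(j+2)·(j+3). The product of 5 consecutive integers is divisible by (5)! = 120, so h(j+1) − h(j) is divisible by 6·120 = 720. By the inductive hypothesis 720 | h(j), hence 720 | h(j+1).
This completes the induction.
Therefore the largest such d is 720.

d = 720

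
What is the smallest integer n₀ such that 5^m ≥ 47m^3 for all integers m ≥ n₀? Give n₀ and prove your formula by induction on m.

At m = 5: 3125 < 5875, so the inequality fails and n₀ ≥ 6. We prove 5^m ≥ 47m^3 for all m ≥ 6.
Base case (m = 6): 5^m = 15625 and 47m^3 = 10152, so 15625 ≥ 10152.
For the inductive step, assume it holds for an arbitrary r ≥ 6, so 5^r ≥ 47r^3.
Then 5^(r + 1) = 5·(5^r) ≥ 5·(47r^3).
Also, for r ≥ 6 we have 5·(47r^3) ≥ 47(r+1)^3, since 5 ≥ (1 + 1/r)^3 for all r ≥ 6.
Combining, 5^(r + 1) ≥ 47(r+1)^3.
Hence, by induction on m, the claim holds for every m ≥ 6.
Hence the smallest such n₀ is 6.

n₀ = 6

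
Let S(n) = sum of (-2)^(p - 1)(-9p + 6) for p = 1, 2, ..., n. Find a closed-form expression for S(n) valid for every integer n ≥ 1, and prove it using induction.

We claim S(n) = (-2)^n(3n - 1) + 1 for all n ≥ 1.
Base case (n = 1): S(1) = -3, and the closed form gives -3. They agree.
For the inductive step, assume it holds for an arbitrary p ≥ 1, so S(p) = (-2)^p(3p - 1) + 1.
Then S(p+1) = S(p) + ((-2)^p(-9p - 3)) = ((-2)^p(3p - 1) + 1) + ((-2)^p(-9p - 3)).
Simplifying, S(p+1) = -6(-2)^p·p - 4(-2)^p + 1 = (-2)^(p+1)(3(p+1) - 1) + 1,
which is the closed form with n = p+1.
Hence, by induction on n, the claim holds for every n ≥ 1.

S(n) = (-2)^n(3n - 1) + 1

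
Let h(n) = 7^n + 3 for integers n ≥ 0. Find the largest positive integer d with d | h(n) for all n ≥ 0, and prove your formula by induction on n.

d = 2

Computing the first values: h(0) = 4 and h(1) = 10; gcd(4, 10) = 2, so d ≤ 2.
We prove 2 | 7^n + 3 for all n ≥ 0 by induction on n.
Base case (n = 0): h(0) = 4 = 2·(2), so 2 | h(0).
Inductive step: assume the claim holds for n = k, i.e. 2 | h(k). Then
h(k+1) = 7^(k+1) + 3 = 7·(7^k + 3) - 18 = 7·h(k) - 18. The first term is divisible by 2 by the inductive hypothesis, and -18 is divisible by 2. Hence 2 | h(k+1).
This completes the induction.
Therefore the largest such d is 2.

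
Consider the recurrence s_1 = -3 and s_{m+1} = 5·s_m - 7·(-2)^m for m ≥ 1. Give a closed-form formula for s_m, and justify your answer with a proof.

s_m = (-2)^m - 5^(m - 1)

Computing the first terms: s_1 = -3, s_2 = -1, s_3 = -33. This suggests s_m = (-2)^m - 5^(m - 1).
Base case (m = 1): the formula gives -3 = -3 = s_1.
Inductive step: suppose the statement holds for some j ≥ 1, so s_j = (-2)^j - 5^(j - 1).
Then s_{j+1} = 5·s_j - 7·(-2)^j = 5·((-2)^j - 5^(j - 1)) - 7·(-2)^j = (-2)^(j + 1) - 5^j = (-2)^(j+1) - 5^((j+1) - 1),
which is the claimed formula at m = j+1.
This completes the induction.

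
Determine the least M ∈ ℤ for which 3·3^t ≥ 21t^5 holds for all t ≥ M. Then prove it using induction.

M = 14

At t = 13: 4782969 < 7797153, so the inequality fails and M ≥ 14. We prove 3·3^t ≥ 21t^5 for all t ≥ 14.
Base step (t = 14): 3·3^t = 14348907 and 21t^5 = 11294304, so 14348907 ≥ 11294304.
Inductive step: suppose the statement holds for some m ≥ 14, so 3·3^m ≥ 21m^5.
Then 3·3^(m + 1) = 3·(3·3^m) ≥ 3·(21m^5).
Also, for m ≥ 14 we have 3·(21m^5) ≥ 21(m+1)^5, since 3 ≥ (1 + 1/m)^5 for all m ≥ 14.
Combining, 3·3^(m + 1) ≥ 21(m+1)^5.
By induction, the statement is established for all t ≥ 14.
Hence the smallest such M is 14.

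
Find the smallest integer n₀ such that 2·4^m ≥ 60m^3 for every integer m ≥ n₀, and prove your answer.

n₀ = 7

At m = 6: 8192 < 12960, so the inequality fails and n₀ ≥ 7. We prove 2·4^m ≥ 60m^3 for all m ≥ 7.
Base step (m = 7): 2·4^m = 32768 and 60m^3 = 20580, so 32768 ≥ 20580.
Inductive step: assume the claim holds for m = p, so 2·4^p ≥ 60p^3.
Then 2·4^(p + 1) = 4·(2·4^p) ≥ 4·(60p^3).
Also, for p ≥ 7 we have 4·(60p^3) ≥ 60(p+1)^3, since 4 ≥ (1 + 1/p)^3 for all p ≥ 7.
Combining, 2·4^(p + 1) ≥ 60(p+1)^3.
By the principle of mathematical induction, the result holds for all m ≥ 7.
Hence the smallest such n₀ is 7.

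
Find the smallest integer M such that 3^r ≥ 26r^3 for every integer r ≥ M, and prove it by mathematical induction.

M = 9

At r = 8: 6561 < 13312, so the inequality fails and M ≥ 9. We prove 3^r ≥ 26r^3 for all r ≥ 9.
When r = 9: 3^r = 19683 and 26r^3 = 18954, so 19683 ≥ 18954.
Inductive step: suppose the statement holds for some j ≥ 9, so 3^j ≥ 26j^3.
Then 3^(j + 1) = 3·(3^j) ≥ 3·(26j^3).
Also, for j ≥ 9 we have 3·(26j^3) ≥ 26(j+1)^3, since 3 ≥ (1 + 1/j)^3 for all j ≥ 9.
Combining, 3^(j + 1) ≥ 26(j+1)^3.
Hence, by induction on r, the claim holds for every r ≥ 9.
Hence the smallest such M is 9.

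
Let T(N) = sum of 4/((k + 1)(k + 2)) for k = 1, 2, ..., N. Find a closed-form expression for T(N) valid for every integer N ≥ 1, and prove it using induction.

We claim T(N) = 2N/(N + 2) for all N ≥ 1.
Base case (N = 1): T(1) = 2/3, and the closed form gives 2/3. They agree.
Inductive step: suppose the statement holds for some k ≥ 1, so T(k) = 2k/(k + 2).
Then T(k+1) = T(k) + (4/((k + 2)(k + 3))) = (2k/(k + 2)) + (4/((k + 2)(k + 3))).
Simplifying, T(k+1) = 2(k + 1)/(k + 3) = 2(k+1)/((k+1) + 2),
which is the closed form with N = k+1.
By induction, the statement is established for all N ≥ 1.

T(N) = 2N/(N + 2)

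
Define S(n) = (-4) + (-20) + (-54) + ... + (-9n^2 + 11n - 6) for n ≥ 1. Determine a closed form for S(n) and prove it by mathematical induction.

We claim S(n) = -n(3n^2 - n + 2) for all n ≥ 1.
For the base case n = 1: S(1) = -4, and the closed form gives -4. They agree.
For the inductive step, assume it holds for an arbitrary i ≥ 1, so S(i) = i(-3i^2 + i - 2).
Then S(i+1) = S(i) + (11i - 9(i + 1)^2 + 5) = (i(-3i^2 + i - 2)) + (11i - 9(i + 1)^2 + 5).
Simplifying, S(i+1) = -(i + 1)(3i^2 + 5i + 4) = -(i+1)(3(i+1)^2 - (i+1) + 2),
which is the closed form with n = i+1.
By the principle of mathematical induction, the result holds for all n ≥ 1.

S(n) = -n(3n^2 - n + 2)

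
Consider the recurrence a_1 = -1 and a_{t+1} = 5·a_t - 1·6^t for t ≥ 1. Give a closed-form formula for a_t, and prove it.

Computing the first terms: a_1 = -1, a_2 = -11, a_3 = -91. This suggests a_t = 5^t - 6^t.
Base step (t = 1): the formula gives -1 = -1 = a_1.
For the inductive step, assume it holds for an arbitrary k ≥ 1, so a_k = 5^k - 6^k.
Then a_{k+1} = 5·a_k - 1·6^k = 5·(5^k - 6^k) - 1·6^k = 5^(k + 1) - 6^(k + 1),
which is the claimed formula at t = k+1.
This completes the induction.

a_t = 5^t - 6^t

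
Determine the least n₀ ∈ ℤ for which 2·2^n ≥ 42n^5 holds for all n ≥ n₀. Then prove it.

n₀ = 29

At n = 28: 536870912 < 722835456, so the inequality fails and n₀ ≥ 29. We prove 2·2^n ≥ 42n^5 for all n ≥ 29.
When n = 29: 2·2^n = 1073741824 and 42n^5 = 861468258, so 1073741824 ≥ 861468258.
Inductive step: assume the claim holds for n = j, so 2·2^j ≥ 42j^5.
Then 2·2^(j + 1) = 2·(2·2^j) ≥ 2·(42j^5).
Also, for j ≥ 29 we have 2·(42j^5) ≥ 42(j+1)^5, since 2 ≥ (1 + 1/j)^5 for all j ≥ 29.
Combining, 2·2^(j + 1) ≥ 42(j+1)^5.
By the principle of mathematical induction, the result holds for all n ≥ 29.
Hence the smallest such n₀ is 29.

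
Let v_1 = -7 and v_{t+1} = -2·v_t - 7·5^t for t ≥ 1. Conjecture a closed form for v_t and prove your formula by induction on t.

v_t = (-2)^t - 5^t

Computing the first terms: v_1 = -7, v_2 = -21, v_3 = -133. This suggests v_t = (-2)^t - 5^t.
Base step (t = 1): the formula gives -7 = -7 = v_1.
Suppose the result is true for t = m, so v_m = (-2)^m - 5^m.
Then v_{m+1} = -2·v_m - 7·5^m = -2·((-2)^m - 5^m) - 7·5^m = (-2)^(m + 1) - 5^(m + 1),
which is the claimed formula at t = m+1.
By the principle of mathematical induction, the result holds for all t ≥ 1.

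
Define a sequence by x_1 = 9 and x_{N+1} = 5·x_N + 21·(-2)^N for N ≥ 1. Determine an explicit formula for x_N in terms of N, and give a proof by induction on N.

x_N = -3(-2)^N + 3·5^(N - 1)

Computing the first terms: x_1 = 9, x_2 = 3, x_3 = 99. This suggests x_N = -3(-2)^N + 3·5^(N - 1).
Base step (N = 1): the formula gives 9 = 9 = x_1.
For the inductive step, assume it holds for an arbitrary k ≥ 1, so x_k = -3(-2)^k + 3·5^(k - 1).
Then x_{k+1} = 5·x_k + 21·(-2)^k = 5·(-3(-2)^k + 3·5^(k - 1)) + 21·(-2)^k = -3(-2)^(k + 1) + 3·5^k = -3(-2)^(k+1) + 3·5^((k+1) - 1),
which is the claimed formula at N = k+1.
By induction, the statement is established for all N ≥ 1.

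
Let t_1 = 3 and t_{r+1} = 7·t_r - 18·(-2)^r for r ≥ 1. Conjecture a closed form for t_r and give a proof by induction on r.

Computing the first terms: t_1 = 3, t_2 = 57, t_3 = 327. This suggests t_r = -(-2)^(r + 1) + 7^r.
When r = 1: the formula gives 3 = 3 = t_1.
Suppose the result is true for r = m, so t_m = -(-2)^(m + 1) + 7^m.
Then t_{m+1} = 7·t_m - 18·(-2)^m = 7·(-(-2)^(m + 1) + 7^m) - 18·(-2)^m = -(-2)^(m + 2) + 7^(m + 1) = -(-2)^((m+1) + 1) + 7^(m+1),
which is the claimed formula at r = m+1.
By the principle of mathematical induction, the result holds for all r ≥ 1.

t_r = -(-2)^(r + 1) + 7^r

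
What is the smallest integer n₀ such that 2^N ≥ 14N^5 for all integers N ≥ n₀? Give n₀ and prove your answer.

n₀ = 28

At N = 27: 134217728 < 200884698, so the inequality fails and n₀ ≥ 28. We prove 2^N ≥ 14N^5 for all N ≥ 28.
Base case (N = 28): 2^N = 268435456 and 14N^5 = 240945152, so 268435456 ≥ 240945152.
Suppose the result is true for N = k, so 2^k ≥ 14k^5.
Then 2^(k + 1) = 2·(2^k) ≥ 2·(14k^5).
Also, for k ≥ 28 we have 2·(14k^5) ≥ 14(k+1)^5, since 2 ≥ (1 + 1/k)^5 for all k ≥ 28.
Combining, 2^(k + 1) ≥ 14(k+1)^5.
This completes the induction.
Hence the smallest such n₀ is 28.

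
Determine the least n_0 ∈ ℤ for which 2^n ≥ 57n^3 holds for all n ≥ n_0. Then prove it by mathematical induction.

n_0 = 19

At n = 18: 262144 < 332424, so the inequality fails and n_0 ≥ 19. We prove 2^n ≥ 57n^3 for all n ≥ 19.
For the base case n = 19: 2^n = 524288 and 57n^3 = 390963, so 524288 ≥ 390963.
For the inductive step, assume it holds for an arbitrary r ≥ 19, so 2^r ≥ 57r^3.
Then 2^(r + 1) = 2·(2^r) ≥ 2·(57r^3).
Also, for r ≥ 19 we have 2·(57r^3) ≥ 57(r+1)^3, since 2 ≥ (1 + 1/r)^3 for all r ≥ 19.
Combining, 2^(r + 1) ≥ 57(r+1)^3.
This completes the induction.
Hence the smallest such n_0 is 19.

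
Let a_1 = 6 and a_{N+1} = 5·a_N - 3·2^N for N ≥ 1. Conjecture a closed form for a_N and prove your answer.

a_N = 2^N + 4·5^(N - 1)

Computing the first terms: a_1 = 6, a_2 = 24, a_3 = 108. This suggests a_N = 2^N + 4·5^(N - 1).
When N = 1: the formula gives 6 = 6 = a_1.
For the inductive step, assume it holds for an arbitrary r ≥ 1, so a_r = 2^r + 4·5^(r - 1).
Then a_{r+1} = 5·a_r - 3·2^r = 5·(2^r + 4·5^(r - 1)) - 3·2^r = 2^(r + 1) + 4·5^r = 2^(r+1) + 4·5^((r+1) - 1),
which is the claimed formula at N = r+1.
By the principle of mathematical induction, the result holds for all N ≥ 1.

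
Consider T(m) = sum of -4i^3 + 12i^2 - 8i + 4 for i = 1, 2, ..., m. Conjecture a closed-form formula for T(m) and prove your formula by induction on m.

We claim T(m) = -m(m^3 - 2m^2 - m - 2) for all m ≥ 1.
Base step (m = 1): T(1) = 4, and the closed form gives 4. They agree.
For the inductive step, assume it holds for an arbitrary i ≥ 1, so T(i) = i(-i^3 + 2i^2 + i + 2).
Then T(i+1) = T(i) + (-4i^3 + 4i + 4) = (i(-i^3 + 2i^2 + i + 2)) + (-4i^3 + 4i + 4).
Simplifying, T(i+1) = -(i + 1)(i^3 + i^2 - 2i - 4) = -(i+1)((i+1)^3 - 2(i+1)^2 - (i+1) - 2),
which is the closed form with m = i+1.
Hence, by induction on m, the claim holds for every m ≥ 1.

T(m) = -m(m^3 - 2m^2 - m - 2)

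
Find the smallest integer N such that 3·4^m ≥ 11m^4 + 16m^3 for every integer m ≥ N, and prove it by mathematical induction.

N = 7

At m = 6: 12288 < 17712, so the inequality fails and N ≥ 7. We prove 3·4^m ≥ 11m^4 + 16m^3 for all m ≥ 7.
Base case (m = 7): 3·4^m = 49152 and 11m^4 + 16m^3 = 31899, so 49152 ≥ 31899.
Suppose the result is true for m = r, so 3·4^r ≥ 11r^4 + 16r^3.
Then 3·4^(r + 1) = 4·(3·4^r) ≥ 4·(11r^4 + 16r^3).
Also, for r ≥ 7 we have 4·(11r^4 + 16r^3) ≥ 11(r+1)^4 + 16(r+1)^3, since 4·(11r^4 + 16r^3) − (11(r+1)^4 + 16(r+1)^3) = 33r^4 + 4r^3 - 114r^2 - 92r - 27, which is nonnegative for all r ≥ 7.
Combining, 3·4^(r + 1) ≥ 11(r+1)^4 + 16(r+1)^3.
By induction, the statement is established for all m ≥ 7.
Hence the smallest such N is 7.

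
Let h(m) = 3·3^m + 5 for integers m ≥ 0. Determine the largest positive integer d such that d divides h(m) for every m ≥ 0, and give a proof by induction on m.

d = 2

Computing the first values: h(0) = 8 and h(1) = 14; gcd(8, 14) = 2, so d ≤ 2.
We prove 2 | 3·3^m + 5 for all m ≥ 0 by induction on m.
When m = 0: h(0) = 8 = 2·(4), so 2 | h(0).
Inductive step: suppose the statement holds for some r ≥ 0, i.e. 2 | h(r). Then
h(r+1) = 3·3^(r+1) + 5 = 3·(3·3^r + 5) - 10 = 3·h(r) - 10. The first term is divisible by 2 by the inductive hypothesis, and -10 is divisible by 2. Hence 2 | h(r+1).
By the principle of mathematical induction, the result holds for all m ≥ 0.
Therefore the largest such d is 2.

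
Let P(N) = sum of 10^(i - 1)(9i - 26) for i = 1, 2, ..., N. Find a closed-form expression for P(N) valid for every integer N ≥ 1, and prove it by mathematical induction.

P(N) = 10^N(N - 3) + 3

We claim P(N) = 10^N(N - 3) + 3 for all N ≥ 1.
For the base case N = 1: P(1) = -17, and the closed form gives -17. They agree.
Suppose the result is true for N = i, so P(i) = 10^i(i - 3) + 3.
Then P(i+1) = P(i) + (10^i(9i - 17)) = (10^i(i - 3) + 3) + (10^i(9i - 17)).
Simplifying, P(i+1) = 10·10^i·i - 20·10^i + 3 = 10^(i+1)((i+1) - 3) + 3,
which is the closed form with N = i+1.
By the principle of mathematical induction, the result holds for all N ≥ 1.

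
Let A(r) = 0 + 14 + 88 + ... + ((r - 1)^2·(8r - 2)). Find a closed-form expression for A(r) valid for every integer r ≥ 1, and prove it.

A(r) = r(r - 1)(2r^2 - 1)

We claim A(r) = r(r - 1)(2r^2 - 1) for all r ≥ 1.
When r = 1: A(1) = 0, and the closed form gives 0. They agree.
Suppose the result is true for r = i, so A(i) = i(2i^3 - 2i^2 - i + 1).
Then A(i+1) = A(i) + (i^2·(8i + 6)) = (i(2i^3 - 2i^2 - i + 1)) + (i^2·(8i + 6)).
Simplifying, A(i+1) = i(i + 1)(2i^2 + 4i + 1) = (i+1)((i+1) - 1)(2(i+1)^2 - 1),
which is the closed form with r = i+1.
This completes the induction.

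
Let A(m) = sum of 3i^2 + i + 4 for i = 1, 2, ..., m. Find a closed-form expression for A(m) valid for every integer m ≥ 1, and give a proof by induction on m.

A(m) = m(m^2 + 2m + 5)

We claim A(m) = m(m^2 + 2m + 5) for all m ≥ 1.
For the base case m = 1: A(1) = 8, and the closed form gives 8. They agree.
For the inductive step, assume it holds for an arbitrary i ≥ 1, so A(i) = i(i^2 + 2i + 5).
Then A(i+1) = A(i) + (i + 3(i + 1)^2 + 5) = (i(i^2 + 2i + 5)) + (i + 3(i + 1)^2 + 5).
Simplifying, A(i+1) = (i + 1)(i^2 + 4i + 8) = (i+1)((i+1)^2 + 2(i+1) + 5),
which is the closed form with m = i+1.
By induction, the statement is established for all m ≥ 1.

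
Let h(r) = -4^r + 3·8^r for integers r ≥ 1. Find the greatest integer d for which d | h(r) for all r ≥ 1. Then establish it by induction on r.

Computing the first values: h(1) = 20 and h(2) = 176; gcd(20, 176) = 4, so d ≤ 4.
We prove 4 | -4^r + 3·8^r for all r ≥ 1 by induction on r.
For the base case r = 1: h(1) = 20 = 4·(5), so 4 | h(1).
Inductive step: assume the claim holds for r = j, i.e. 4 | h(j). Then
h(j+1) − 8·h(j) = (-4^(j+1) + 3·8^(j+1)) − 8·(-4^j + 3·8^j) = (-1)·4^j·(4 − 8) = (4)·4^j. Since 4 | h(j) by the inductive hypothesis, 4 | 8·h(j); and 4 | 4 since 4 = 4·1. Therefore 4 | h(j+1).
Hence, by induction on r, the claim holds for every r ≥ 1.
Therefore the largest such d is 4.

d = 4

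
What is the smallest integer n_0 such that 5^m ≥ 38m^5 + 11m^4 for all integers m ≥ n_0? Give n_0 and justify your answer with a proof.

At m = 9: 1953125 < 2316033, so the inequality fails and n_0 ≥ 10. We prove 5^m ≥ 38m^5 + 11m^4 for all m ≥ 10.
Base case (m = 10): 5^m = 9765625 and 38m^5 + 11m^4 = 3910000, so 9765625 ≥ 3910000.
Suppose the result is true for m = j, so 5^j ≥ 38j^5 + 11j^4.
Then 5^(j + 1) = 5·(5^j) ≥ 5·(38j^5 + 11j^4).
Also, for j ≥ 10 we have 5·(38j^5 + 11j^4) ≥ 38(j+1)^5 + 11(j+1)^4, since 5·(38j^5 + 11j^4) − (38(j+1)^5 + 11(j+1)^4) = 152j^5 - 146j^4 - 424j^3 - 446j^2 - 234j - 49, which is nonnegative for all j ≥ 10.
Combining, 5^(j + 1) ≥ 38(j+1)^5 + 11(j+1)^4.
By induction, the statement is established for all m ≥ 10.
Hence the smallest such n_0 is 10.

n_0 = 10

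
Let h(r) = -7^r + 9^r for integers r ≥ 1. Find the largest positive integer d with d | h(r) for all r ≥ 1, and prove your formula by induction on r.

Computing the first values: h(1) = 2 and h(2) = 32; gcd(2, 32) = 2, so d ≤ 2.
We prove 2 | -7^r + 9^r for all r ≥ 1 by induction on r.
Base case (r = 1): h(1) = 2 = 2·(1), so 2 | h(1).
Inductive step: assume the claim holds for r = j, i.e. 2 | h(j). Then
9^{j+1} − 7^{j+1} = 9·9^j − 7·7^j = 9·(9^j − 7^j) + (2)·7^j. The first term is divisible by 2 by the inductive hypothesis, and the second term (2)·7^j is divisible by 2 since 2 | 2. Hence 2 | h(j+1).
By the principle of mathematical induction, the result holds for all r ≥ 1.
Therefore the largest such d is 2.

d = 2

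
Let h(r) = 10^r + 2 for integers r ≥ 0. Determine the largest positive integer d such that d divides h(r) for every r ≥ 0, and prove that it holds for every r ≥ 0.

Computing the first values: h(0) = 3 and h(1) = 12; gcd(3, 12) = 3, so d ≤ 3.
We prove 3 | 10^r + 2 for all r ≥ 0 by induction on r.
Base step (r = 0): h(0) = 3 = 3·(1), so 3 | h(0).
Inductive step: assume the claim holds for r = j, i.e. 3 | h(j). Then
h(j+1) = 10^(j+1) + 2 = 10·(10^j + 2) - 18 = 10·h(j) - 18. The first term is divisible by 3 by the inductive hypothesis, and -18 is divisible by 3. Hence 3 | h(j+1).
Hence, by induction on r, the claim holds for every r ≥ 0.
Therefore the largest such d is 3.

d = 3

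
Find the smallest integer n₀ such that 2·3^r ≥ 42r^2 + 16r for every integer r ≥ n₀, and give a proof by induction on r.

n₀ = 7

At r = 6: 1458 < 1608, so the inequality fails and n₀ ≥ 7. We prove 2·3^r ≥ 42r^2 + 16r for all r ≥ 7.
When r = 7: 2·3^r = 4374 and 42r^2 + 16r = 2170, so 4374 ≥ 2170.
Inductive step: assume the claim holds for r = i, so 2·3^i ≥ 42i^2 + 16i.
Then 2·3^(i + 1) = 3·(2·3^i) ≥ 3·(42i^2 + 16i).
Also, for i ≥ 7 we have 3·(42i^2 + 16i) ≥ 42(i+1)^2 + 16(i+1), since 3·(42i^2 + 16i) − (42(i+1)^2 + 16(i+1)) = 84i^2 - 52i - 58, which is nonnegative for all i ≥ 7.
Combining, 2·3^(i + 1) ≥ 42(i+1)^2 + 16(i+1).
By induction, the statement is established for all r ≥ 7.
Hence the smallest such n₀ is 7.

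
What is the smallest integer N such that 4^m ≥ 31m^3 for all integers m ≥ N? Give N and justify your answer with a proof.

At m = 6: 4096 < 6696, so the inequality fails and N ≥ 7. We prove 4^m ≥ 31m^3 for all m ≥ 7.
Base step (m = 7): 4^m = 16384 and 31m^3 = 10633, so 16384 ≥ 10633.
Inductive step: assume the claim holds for m = p, so 4^p ≥ 31p^3.
Then 4^(p + 1) = 4·(4^p) ≥ 4·(31p^3).
Also, for p ≥ 7 we have 4·(31p^3) ≥ 31(p+1)^3, since 4 ≥ (1 + 1/p)^3 for all p ≥ 7.
Combining, 4^(p + 1) ≥ 31(p+1)^3.
This completes the induction.
Hence the smallest such N is 7.

N = 7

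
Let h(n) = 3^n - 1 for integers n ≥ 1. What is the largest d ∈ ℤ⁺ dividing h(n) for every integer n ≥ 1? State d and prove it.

d = 2

Computing the first values: h(1) = 2 and h(2) = 8; gcd(2, 8) = 2, so d ≤ 2.
We prove 2 | 3^n - 1 for all n ≥ 1 by induction on n.
For the base case n = 1: h(1) = 2 = 2·(1), so 2 | h(1).
For the inductive step, assume it holds for an arbitrary k ≥ 1, i.e. 2 | h(k). Then
3^{k+1} − 1^{k+1} = 3·3^k − 1·1^k = 3·(3^k − 1^k) + (2)·1^k. The first term is divisible by 2 by the inductive hypothesis, and the second term (2)·1^k is divisible by 2 since 2 | 2. Hence 2 | h(k+1).
This completes the induction.
Therefore the largest such d is 2.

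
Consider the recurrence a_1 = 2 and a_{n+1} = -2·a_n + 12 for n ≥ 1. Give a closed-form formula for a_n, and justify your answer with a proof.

a_n = (-2)^n + 4

Computing the first terms: a_1 = 2, a_2 = 8, a_3 = -4. This suggests a_n = (-2)^n + 4.
When n = 1: the formula gives 2 = 2 = a_1.
Suppose the result is true for n = k, so a_k = (-2)^k + 4.
Then a_{k+1} = -2·a_k + 12 = -2·((-2)^k + 4) + 12 = (-2)^(k + 1) + 4,
which is the claimed formula at n = k+1.
This completes the induction.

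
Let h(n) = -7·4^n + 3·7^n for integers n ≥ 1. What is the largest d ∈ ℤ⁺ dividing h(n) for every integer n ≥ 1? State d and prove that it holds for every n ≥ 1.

Computing the first values: h(1) = -7 and h(2) = 35; gcd(-7, 35) = 7, so d ≤ 7.
We prove 7 | -7·4^n + 3·7^n for all n ≥ 1 by induction on n.
For the base case n = 1: h(1) = -7 = 7·(-1), so 7 | h(1).
Suppose the result is true for n = p, i.e. 7 | h(p). Then
h(p+1) − 7·h(p) = (-7·4^(p+1) + 3·7^(p+1)) − 7·(-7·4^p + 3·7^p) = (-7)·4^p·(4 − 7) = (21)·4^p. Since 7 | h(p) by the inductive hypothesis, 7 | 7·h(p); and 7 | 21 since 21 = 7·3. Therefore 7 | h(p+1).
Hence, by induction on n, the claim holds for every n ≥ 1.
Therefore the largest such d is 7.

d = 7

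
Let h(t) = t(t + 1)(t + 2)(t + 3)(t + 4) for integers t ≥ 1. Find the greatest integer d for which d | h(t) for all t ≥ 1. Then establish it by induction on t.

d = 120

Computing the first values: h(1) = 120 and h(2) = 720; gcd(120, 720) = 120, so d ≤ 120.
We prove 120 | t(t + 1)(t + 2)(t + 3)(t + 4) for all t ≥ 1 by induction on t.
For the base case t = 1: h(1) = 120 = 120·(1), so 120 | h(1).
For the inductive step, assume it holds for an arbitrary j ≥ 1, i.e. 120 | h(j). Then
h(j+1) − h(j) = (j+1)·(j+2)·(j+3)·(j+4)·(j+5) − j·(j+1)·(j+2)·(j+3)·(j+4) = (j+1)·(j+2)·(j+3)·(j+4)·[(j+5) − j] = 5·(j+1)·(j+2)·(j+3)·(j+4). The product of 4 consecutive integers is divisible by (4)! = 24, so h(j+1) − h(j) is divisible by 5·24 = 120. By the inductive hypothesis 120 | h(j), hence 120 | h(j+1).
By the principle of mathematical induction, the result holds for all t ≥ 1.
Therefore the largest such d is 120.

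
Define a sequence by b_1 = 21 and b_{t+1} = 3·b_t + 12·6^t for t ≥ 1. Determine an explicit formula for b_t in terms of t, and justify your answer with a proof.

Computing the first terms: b_1 = 21, b_2 = 135, b_3 = 837. This suggests b_t = -3^t + 4·6^t.
When t = 1: the formula gives 21 = 21 = b_1.
For the inductive step, assume it holds for an arbitrary r ≥ 1, so b_r = -3^r + 4·6^r.
Then b_{r+1} = 3·b_r + 12·6^r = 3·(-3^r + 4·6^r) + 12·6^r = -3^(r + 1) + 4·6^(r + 1),
which is the claimed formula at t = r+1.
Hence, by induction on t, the claim holds for every t ≥ 1.

b_t = -3^t + 4·6^t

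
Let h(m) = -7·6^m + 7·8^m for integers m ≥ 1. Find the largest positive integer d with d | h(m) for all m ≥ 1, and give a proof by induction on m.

Computing the first values: h(1) = 14 and h(2) = 196; gcd(14, 196) = 14, so d ≤ 14.
We prove 14 | -7·6^m + 7·8^m for all m ≥ 1 by induction on m.
When m = 1: h(1) = 14 = 14·(1), so 14 | h(1).
Inductive step: suppose the statement holds for some i ≥ 1, i.e. 14 | h(i). Then
h(i+1) − 8·h(i) = (-7·6^(i+1) + 7·8^(i+1)) − 8·(-7·6^i + 7·8^i) = (-7)·6^i·(6 − 8) = (14)·6^i. Since 14 | h(i) by the inductive hypothesis, 14 | 8·h(i); and 14 | 14 since 14 = 14·1. Therefore 14 | h(i+1).
By the principle of mathematical induction, the result holds for all m ≥ 1.
Therefore the largest such d is 14.

d = 14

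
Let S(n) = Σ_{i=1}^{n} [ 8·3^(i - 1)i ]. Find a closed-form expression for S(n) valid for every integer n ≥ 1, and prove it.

We claim S(n) = 2·3^n(2n - 1) + 2 for all n ≥ 1.
Base case (n = 1): S(1) = 8, and the closed form gives 8. They agree.
For the inductive step, assume it holds for an arbitrary i ≥ 1, so S(i) = 2·3^i(2i - 1) + 2.
Then S(i+1) = S(i) + (8·3^i(i + 1)) = (2·3^i(2i - 1) + 2) + (8·3^i(i + 1)).
Simplifying, S(i+1) = 12·3^i·i + 6·3^i + 2 = 2·3^(i+1)(2(i+1) - 1) + 2,
which is the closed form with n = i+1.
Hence, by induction on n, the claim holds for every n ≥ 1.

S(n) = 2·3^n(2n - 1) + 2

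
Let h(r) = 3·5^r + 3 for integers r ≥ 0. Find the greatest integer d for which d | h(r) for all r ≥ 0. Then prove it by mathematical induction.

d = 6

Computing the first values: h(0) = 6 and h(1) = 18; gcd(6, 18) = 6, so d ≤ 6.
We prove 6 | 3·5^r + 3 for all r ≥ 0 by induction on r.
Base step (r = 0): h(0) = 6 = 6·(1), so 6 | h(0).
Inductive step: suppose the statement holds for some i ≥ 0, i.e. 6 | h(i). Then
h(i+1) = 3·5^(i+1) + 3 = 5·(3·5^i + 3) - 12 = 5·h(i) - 12. The first term is divisible by 6 by the inductive hypothesis, and -12 is divisible by 6. Hence 6 | h(i+1).
This completes the induction.
Therefore the largest such d is 6.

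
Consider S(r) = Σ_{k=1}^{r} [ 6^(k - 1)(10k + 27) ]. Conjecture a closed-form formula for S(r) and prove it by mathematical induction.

S(r) = 6^r(2r + 5) - 5

We claim S(r) = 6^r(2r + 5) - 5 for all r ≥ 1.
Base step (r = 1): S(1) = 37, and the closed form gives 37. They agree.
Suppose the result is true for r = k, so S(k) = 6^k(2k + 5) - 5.
Then S(k+1) = S(k) + (6^k(10k + 37)) = (6^k(2k + 5) - 5) + (6^k(10k + 37)).
Simplifying, S(k+1) = 12·6^k·k + 42·6^k - 5 = 6^(k+1)(2(k+1) + 5) - 5,
which is the closed form with r = k+1.
Hence, by induction on r, the claim holds for every r ≥ 1.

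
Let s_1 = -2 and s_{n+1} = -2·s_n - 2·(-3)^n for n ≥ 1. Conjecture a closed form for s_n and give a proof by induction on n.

Computing the first terms: s_1 = -2, s_2 = 10, s_3 = -38. This suggests s_n = (-2)^(n + 1) + 2(-3)^n.
Base case (n = 1): the formula gives -2 = -2 = s_1.
For the inductive step, assume it holds for an arbitrary j ≥ 1, so s_j = (-2)^(j + 1) + 2(-3)^j.
Then s_{j+1} = -2·s_j - 2·(-3)^j = -2·((-2)^(j + 1) + 2(-3)^j) - 2·(-3)^j = (-2)^(j + 2) + 2(-3)^(j + 1) = (-2)^((j+1) + 1) + 2(-3)^(j+1),
which is the claimed formula at n = j+1.
This completes the induction.

s_n = (-2)^(n + 1) + 2(-3)^n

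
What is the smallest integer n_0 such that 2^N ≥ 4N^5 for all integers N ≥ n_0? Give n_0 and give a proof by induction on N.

n_0 = 26

At N = 25: 33554432 < 39062500, so the inequality fails and n_0 ≥ 26. We prove 2^N ≥ 4N^5 for all N ≥ 26.
Base step (N = 26): 2^N = 67108864 and 4N^5 = 47525504, so 67108864 ≥ 47525504.
Inductive step: assume the claim holds for N = i, so 2^i ≥ 4i^5.
Then 2^(i + 1) = 2·(2^i) ≥ 2·(4i^5).
Also, for i ≥ 26 we have 2·(4i^5) ≥ 4(i+1)^5, since 2 ≥ (1 + 1/i)^5 for all i ≥ 26.
Combining, 2^(i + 1) ≥ 4(i+1)^5.
By induction, the statement is established for all N ≥ 26.
Hence the smallest such n_0 is 26.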